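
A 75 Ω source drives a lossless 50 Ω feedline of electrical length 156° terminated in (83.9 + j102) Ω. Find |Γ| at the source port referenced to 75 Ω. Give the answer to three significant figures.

tan(βl) = -0.445
Z_in = Z_0·(Z_L + jZ_0·tanβl)/(Z_0 + jZ_L·tanβl) = 23.9 + j51.2 Ω
Γ_s = (Z_in − Z_s)/(Z_in + Z_s) = (-51.1 + j51.2)/(98.9 + j51.2), |Γ_s| = 0.649

|Γ| ≈ 0.649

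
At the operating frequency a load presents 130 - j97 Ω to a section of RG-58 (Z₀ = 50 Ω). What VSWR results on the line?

Γ = (Z_L − Z_0)/(Z_L + Z_0) = (80 − j97)/(180 − j97)
|Γ| = 126/204 = 0.615
VSWR = (1 + |Γ|)/(1 − |Γ|) = 1.61/0.385

VSWR ≈ 4.19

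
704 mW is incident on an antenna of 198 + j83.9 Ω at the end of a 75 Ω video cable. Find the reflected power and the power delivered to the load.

|Γ| = |(123 + j83.9)/(273 + j83.9)| = 0.521
|Γ|² = 0.272
P_refl = |Γ|²·P_inc = 191 mW, P_del = (1 − |Γ|²)·P_inc = 513 mW

P_reflected ≈ 191 mW; P_delivered ≈ 513 mW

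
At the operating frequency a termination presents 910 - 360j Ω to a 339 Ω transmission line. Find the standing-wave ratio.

Γ = (Z_L − Z_0)/(Z_L + Z_0) = (571 − j360)/(1249 − j360)
|Γ| = 675/1300 = 0.519
VSWR = (1 + |Γ|)/(1 − |Γ|) = 1.52/0.481

VSWR ≈ 3.16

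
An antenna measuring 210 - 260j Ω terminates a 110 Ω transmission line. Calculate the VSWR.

Γ = (Z_L − Z_0)/(Z_L + Z_0) = (100 − j260)/(320 − j260)
|Γ| = 279/412 = 0.676
VSWR = (1 + |Γ|)/(1 − |Γ|) = 1.68/0.324

VSWR ≈ 5.17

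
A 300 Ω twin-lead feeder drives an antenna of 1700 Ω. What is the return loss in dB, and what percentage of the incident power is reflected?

RL ≈ 3.1 dB; 49% of incident power reflected

Γ = (1700 − 300)/(1700 + 300) = 0.7
RL = −20·log₁₀(0.7) = 3.1 dB
P_refl/P_inc = |Γ|² = 0.49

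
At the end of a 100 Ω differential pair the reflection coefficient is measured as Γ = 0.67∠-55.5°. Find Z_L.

Z_L ≈ 79.9 − j160 Ω

Z_L = Z_0·(1 + Γ)/(1 − Γ) = 100·(1.38 − j0.552)/(0.621 + j0.552)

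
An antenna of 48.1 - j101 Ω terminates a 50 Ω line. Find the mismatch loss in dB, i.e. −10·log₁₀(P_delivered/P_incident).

Γ = (-1.9 − j101)/(98.1 − j101), |Γ| = 0.717
|Γ|² = 0.515, so P_del/P_inc = 1 − |Γ|² = 0.485
ML = −10·log₁₀(1 − |Γ|²)

mismatch loss ≈ 3.14 dB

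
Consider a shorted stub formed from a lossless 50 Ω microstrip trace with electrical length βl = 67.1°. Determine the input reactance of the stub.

X_in ≈ 118 Ω (inductive)

tan(βl) = 2.37
For a shorted stub, Z_in = jZ_0·tan(βl)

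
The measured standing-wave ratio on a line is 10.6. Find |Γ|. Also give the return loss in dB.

|Γ| ≈ 0.828; return loss ≈ 1.64 dB

|Γ| = (S − 1)/(S + 1) = (10.6 − 1)/(10.6 + 1) = 9.6/11.6
RL = −20·log₁₀|Γ| = −20·log₁₀(0.828)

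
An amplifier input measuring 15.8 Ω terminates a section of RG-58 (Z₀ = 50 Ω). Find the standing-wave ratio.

Γ = (15.8 − 50)/(15.8 + 50) = -0.52
VSWR = (1 + 0.52)/(1 − 0.52)

VSWR ≈ 3.16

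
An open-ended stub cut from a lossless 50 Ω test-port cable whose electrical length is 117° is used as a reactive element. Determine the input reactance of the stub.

X_in ≈ 25.5 Ω (inductive)

tan(βl) = -1.96
For an open-ended stub, Z_in = −jZ_0·cot(βl) = −jZ_0/tan(βl)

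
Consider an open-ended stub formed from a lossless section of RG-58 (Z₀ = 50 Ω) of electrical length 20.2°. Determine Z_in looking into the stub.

Z_in ≈ −j136 Ω

tan(βl) = 0.368
For an open-ended stub, Z_in = −jZ_0·cot(βl) = −jZ_0/tan(βl)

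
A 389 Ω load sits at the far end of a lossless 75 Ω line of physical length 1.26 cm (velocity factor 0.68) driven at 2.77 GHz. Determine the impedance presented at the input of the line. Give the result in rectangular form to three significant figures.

λ = v/f = 0.68·c / 2.77 GHz = 0.0736 m
βl = 2π·l/λ = 2π × 0.171 = 61.6°
tan(βl) = tan(61.6°) = 1.85
Z_in = Z_0·(Z_L + jZ_0·tanβl)/(Z_0 + jZ_L·tanβl)
     = 75·(389 + j139)/(75 + j719)

Z_in ≈ 18.5 − j38.6 Ω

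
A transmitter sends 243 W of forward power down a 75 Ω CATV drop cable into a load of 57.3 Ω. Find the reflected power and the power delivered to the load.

P_reflected ≈ 4.35 W; P_delivered ≈ 239 W

Γ = (57.3 − 75)/(57.3 + 75) = -0.134
|Γ|² = 0.0179
P_refl = |Γ|²·P_inc = 4.35 W, P_del = (1 − |Γ|²)·P_inc = 239 W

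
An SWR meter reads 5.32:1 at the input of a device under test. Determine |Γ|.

|Γ| = (S − 1)/(S + 1) = (5.32 − 1)/(5.32 + 1) = 4.32/6.32

|Γ| ≈ 0.684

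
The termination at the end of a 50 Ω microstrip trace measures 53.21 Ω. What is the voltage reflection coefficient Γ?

Γ = 0.0311

Γ = (Z_L − Z_0)/(Z_L + Z_0) = (53.21 − 50)/(53.21 + 50) = 3.21/103.2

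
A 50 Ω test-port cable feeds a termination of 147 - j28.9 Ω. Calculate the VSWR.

Γ = (Z_L − Z_0)/(Z_L + Z_0) = (97 − j28.9)/(197 − j28.9)
|Γ| = 101/199 = 0.508
VSWR = (1 + |Γ|)/(1 − |Γ|) = 1.51/0.492

VSWR ≈ 3.07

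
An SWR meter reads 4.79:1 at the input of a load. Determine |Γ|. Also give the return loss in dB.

|Γ| ≈ 0.655; return loss ≈ 3.68 dB

|Γ| = (S − 1)/(S + 1) = (4.79 − 1)/(4.79 + 1) = 3.79/5.79
RL = −20·log₁₀|Γ| = −20·log₁₀(0.655)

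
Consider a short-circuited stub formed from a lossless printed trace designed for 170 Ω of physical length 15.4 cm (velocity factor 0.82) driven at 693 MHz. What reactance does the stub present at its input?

X_in ≈ -75.1 Ω (capacitive)

λ = v/f = 0.82·c / 693 MHz = 0.355 m
βl = 2π·l/λ = 2π × 0.434 = 156°
tan(βl) = -0.442
For a short-circuited stub, Z_in = jZ_0·tan(βl)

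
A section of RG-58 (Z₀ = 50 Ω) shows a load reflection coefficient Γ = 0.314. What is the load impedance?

Z_L ≈ 95.8 Ω

Z_L = Z_0·(1 + Γ)/(1 − Γ) = 50·(1.31)/(0.686)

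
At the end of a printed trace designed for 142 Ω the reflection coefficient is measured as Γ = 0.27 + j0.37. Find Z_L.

Z_L ≈ 168 + j157 Ω

Z_L = Z_0·(1 + Γ)/(1 − Γ) = 142·(1.27 + j0.37)/(0.73 − j0.37)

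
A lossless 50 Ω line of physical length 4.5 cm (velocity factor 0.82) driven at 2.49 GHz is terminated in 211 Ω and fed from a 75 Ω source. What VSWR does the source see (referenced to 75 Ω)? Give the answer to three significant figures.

VSWR ≈ 3.1

λ = v/f = 0.82·c / 2.49 GHz = 0.0988 m
βl = 2π·l/λ = 2π × 0.455 = 164°
tan(βl) = -0.287
Z_in = Z_0·(Z_L + jZ_0·tanβl)/(Z_0 + jZ_L·tanβl) = 92.5 + j97.8 Ω
Γ_s = (Z_in − Z_s)/(Z_in + Z_s) = (17.5 + j97.8)/(168 + j97.8), |Γ_s| = 0.512
VSWR = (1 + |Γ_s|)/(1 − |Γ_s|)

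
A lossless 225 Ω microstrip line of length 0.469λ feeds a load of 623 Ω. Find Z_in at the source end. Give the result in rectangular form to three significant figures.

βl = 2π × 0.469 = 169°
tan(βl) = tan(169°) = -0.197
Z_in = Z_0·(Z_L + jZ_0·tanβl)/(Z_0 + jZ_L·tanβl)
     = 225·(623 − j44.4)/(225 − j123)

Z_in ≈ 499 + j228 Ω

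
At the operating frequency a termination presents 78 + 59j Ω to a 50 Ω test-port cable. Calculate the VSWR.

VSWR ≈ 2.73

Γ = (Z_L − Z_0)/(Z_L + Z_0) = (28 + j59)/(128 + j59)
|Γ| = 65.3/141 = 0.463
VSWR = (1 + |Γ|)/(1 − |Γ|) = 1.46/0.537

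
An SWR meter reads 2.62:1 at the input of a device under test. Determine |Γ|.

|Γ| ≈ 0.448

|Γ| = (S − 1)/(S + 1) = (2.62 − 1)/(2.62 + 1) = 1.62/3.62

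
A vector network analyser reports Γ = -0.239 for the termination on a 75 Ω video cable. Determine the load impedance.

Z_L ≈ 46.1 Ω

Z_L = Z_0·(1 + Γ)/(1 − Γ) = 75·(0.761)/(1.24)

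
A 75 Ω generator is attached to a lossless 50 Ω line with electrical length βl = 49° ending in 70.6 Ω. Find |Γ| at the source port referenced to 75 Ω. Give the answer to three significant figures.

tan(βl) = 1.15
Z_in = Z_0·(Z_L + jZ_0·tanβl)/(Z_0 + jZ_L·tanβl) = 45.1 − j15.7 Ω
Γ_s = (Z_in − Z_s)/(Z_in + Z_s) = (-29.9 − j15.7)/(120 − j15.7), |Γ_s| = 0.279

|Γ| ≈ 0.279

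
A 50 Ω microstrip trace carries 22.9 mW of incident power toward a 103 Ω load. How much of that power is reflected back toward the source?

Γ = (103 − 50)/(103 + 50) = 0.346
|Γ|² = 0.12
P_refl = |Γ|²·P_inc = 2.75 mW, P_del = (1 − |Γ|²)·P_inc = 20.2 mW

P_reflected ≈ 2.75 mW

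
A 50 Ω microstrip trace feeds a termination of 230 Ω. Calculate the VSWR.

Γ = (230 − 50)/(230 + 50) = 0.643
VSWR = (1 + 0.643)/(1 − 0.643)

VSWR ≈ 4.6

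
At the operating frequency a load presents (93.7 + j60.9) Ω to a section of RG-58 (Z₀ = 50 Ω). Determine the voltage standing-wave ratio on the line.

VSWR ≈ 2.85

Γ = (Z_L − Z_0)/(Z_L + Z_0) = (43.7 + j60.9)/(143.7 + j60.9)
|Γ| = 75/156 = 0.48
VSWR = (1 + |Γ|)/(1 − |Γ|) = 1.48/0.52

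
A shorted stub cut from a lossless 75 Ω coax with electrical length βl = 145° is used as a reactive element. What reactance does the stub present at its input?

tan(βl) = -0.7
For a shorted stub, Z_in = jZ_0·tan(βl)

X_in ≈ -52.5 Ω (capacitive)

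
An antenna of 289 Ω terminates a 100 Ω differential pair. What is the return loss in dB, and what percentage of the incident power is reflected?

Γ = (289 − 100)/(289 + 100) = 0.486
RL = −20·log₁₀(0.486) = 6.27 dB
P_refl/P_inc = |Γ|² = 0.236

RL ≈ 6.27 dB; 23.6% of incident power reflected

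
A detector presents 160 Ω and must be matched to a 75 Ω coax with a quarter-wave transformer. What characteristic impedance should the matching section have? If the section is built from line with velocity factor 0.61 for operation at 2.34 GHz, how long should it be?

Z_qwt = √(Z_0·R_L) = √(75 × 160) = √12000
λ = 0.61·c/f = 0.0782 m, so l = λ/4 = 0.0196 m

Z_qwt ≈ 110 Ω; length ≈ 1.96 cm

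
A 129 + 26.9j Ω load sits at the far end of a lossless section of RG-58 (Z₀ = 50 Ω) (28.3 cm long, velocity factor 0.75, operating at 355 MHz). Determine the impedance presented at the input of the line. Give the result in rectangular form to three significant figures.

λ = v/f = 0.75·c / 355 MHz = 0.634 m
βl = 2π·l/λ = 2π × 0.447 = 161°
tan(βl) = tan(161°) = -0.349
Z_in = Z_0·(Z_L + jZ_0·tanβl)/(Z_0 + jZ_L·tanβl)
     = 50·(129 + j9.43)/(59.4 − j45.1)

Z_in ≈ 65.1 + j57.3 Ω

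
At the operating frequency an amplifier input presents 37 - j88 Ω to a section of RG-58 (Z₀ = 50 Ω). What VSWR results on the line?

VSWR ≈ 6.11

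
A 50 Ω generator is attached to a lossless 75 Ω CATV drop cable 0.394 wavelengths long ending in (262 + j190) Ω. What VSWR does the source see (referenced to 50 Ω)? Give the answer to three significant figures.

VSWR ≈ 5.82

βl = 2π × 0.394 = 142°
tan(βl) = -0.786
Z_in = Z_0·(Z_L + jZ_0·tanβl)/(Z_0 + jZ_L·tanβl) = 25.7 + j67.4 Ω
Γ_s = (Z_in − Z_s)/(Z_in + Z_s) = (-24.3 + j67.4)/(75.7 + j67.4), |Γ_s| = 0.707
VSWR = (1 + |Γ_s|)/(1 − |Γ_s|)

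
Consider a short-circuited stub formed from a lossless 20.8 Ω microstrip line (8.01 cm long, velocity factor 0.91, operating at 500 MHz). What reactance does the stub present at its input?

X_in ≈ 27.4 Ω (inductive)

λ = v/f = 0.91·c / 500 MHz = 0.546 m
βl = 2π·l/λ = 2π × 0.147 = 52.8°
tan(βl) = 1.32
For a short-circuited stub, Z_in = jZ_0·tan(βl)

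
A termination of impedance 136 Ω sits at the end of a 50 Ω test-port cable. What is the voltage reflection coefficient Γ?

Γ = (Z_L − Z_0)/(Z_L + Z_0) = (136 − 50)/(136 + 50) = 86/186

Γ = 0.462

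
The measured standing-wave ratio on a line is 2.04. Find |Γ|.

|Γ| = (S − 1)/(S + 1) = (2.04 − 1)/(2.04 + 1) = 1.04/3.04

|Γ| ≈ 0.342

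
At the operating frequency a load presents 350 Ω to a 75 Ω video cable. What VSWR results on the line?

VSWR ≈ 4.67

Γ = (350 − 75)/(350 + 75) = 0.647
VSWR = (1 + 0.647)/(1 − 0.647)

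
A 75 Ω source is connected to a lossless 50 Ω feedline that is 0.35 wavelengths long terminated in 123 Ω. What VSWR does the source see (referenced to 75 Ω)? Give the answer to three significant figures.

βl = 2π × 0.35 = 126°
tan(βl) = -1.38
Z_in = Z_0·(Z_L + jZ_0·tanβl)/(Z_0 + jZ_L·tanβl) = 28.6 + j27.9 Ω
Γ_s = (Z_in − Z_s)/(Z_in + Z_s) = (-46.4 + j27.9)/(104 + j27.9), |Γ_s| = 0.505
VSWR = (1 + |Γ_s|)/(1 − |Γ_s|)

VSWR ≈ 3.04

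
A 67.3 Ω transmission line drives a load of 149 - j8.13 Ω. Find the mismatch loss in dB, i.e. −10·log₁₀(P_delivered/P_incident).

Γ = (81.7 − j8.13)/(216.3 − j8.13), |Γ| = 0.379
|Γ|² = 0.144, so P_del/P_inc = 1 − |Γ|² = 0.856
ML = −10·log₁₀(1 − |Γ|²)

mismatch loss ≈ 0.675 dB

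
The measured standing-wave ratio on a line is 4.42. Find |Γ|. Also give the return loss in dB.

|Γ| = (S − 1)/(S + 1) = (4.42 − 1)/(4.42 + 1) = 3.42/5.42
RL = −20·log₁₀|Γ| = −20·log₁₀(0.631)

|Γ| ≈ 0.631; return loss ≈ 4 dB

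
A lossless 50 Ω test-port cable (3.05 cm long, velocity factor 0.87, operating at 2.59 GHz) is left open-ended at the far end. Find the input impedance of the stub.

λ = v/f = 0.87·c / 2.59 GHz = 0.101 m
βl = 2π·l/λ = 2π × 0.303 = 109°
tan(βl) = -2.91
For an open-ended stub, Z_in = −jZ_0·cot(βl) = −jZ_0/tan(βl)

Z_in ≈ +j17.2 Ω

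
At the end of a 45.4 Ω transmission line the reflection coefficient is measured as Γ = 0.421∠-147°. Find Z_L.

Z_L ≈ 19.8 − j11.1 Ω

Z_L = Z_0·(1 + Γ)/(1 − Γ) = 45.4·(0.647 − j0.229)/(1.35 + j0.229)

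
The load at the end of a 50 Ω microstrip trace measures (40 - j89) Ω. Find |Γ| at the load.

Γ = (Z_L − Z_0)/(Z_L + Z_0) = (-10 − j89)/(90 − j89)
|Γ| = 89.6/127

|Γ| ≈ 0.708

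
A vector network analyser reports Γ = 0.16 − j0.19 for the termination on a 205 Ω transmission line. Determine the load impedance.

Z_L ≈ 259 − j105 Ω

Z_L = Z_0·(1 + Γ)/(1 − Γ) = 205·(1.16 − j0.19)/(0.84 + j0.19)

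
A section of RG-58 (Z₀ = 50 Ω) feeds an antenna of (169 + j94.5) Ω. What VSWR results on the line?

VSWR ≈ 4.51

Γ = (Z_L − Z_0)/(Z_L + Z_0) = (119 + j94.5)/(219 + j94.5)
|Γ| = 152/239 = 0.637
VSWR = (1 + |Γ|)/(1 − |Γ|) = 1.64/0.363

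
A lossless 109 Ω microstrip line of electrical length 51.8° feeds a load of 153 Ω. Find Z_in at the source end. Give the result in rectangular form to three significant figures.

tan(βl) = tan(51.8°) = 1.27
Z_in = Z_0·(Z_L + jZ_0·tanβl)/(Z_0 + jZ_L·tanβl)
     = 109·(153 + j139)/(109 + j194)

Z_in ≈ 95.7 − j32.1 Ω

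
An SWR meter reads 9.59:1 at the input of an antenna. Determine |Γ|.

|Γ| ≈ 0.811

|Γ| = (S − 1)/(S + 1) = (9.59 − 1)/(9.59 + 1) = 8.59/10.6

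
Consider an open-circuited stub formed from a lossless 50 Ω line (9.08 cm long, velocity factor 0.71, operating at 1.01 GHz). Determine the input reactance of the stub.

λ = v/f = 0.71·c / 1.01 GHz = 0.211 m
βl = 2π·l/λ = 2π × 0.431 = 155°
tan(βl) = -0.466
For an open-circuited stub, Z_in = −jZ_0·cot(βl) = −jZ_0/tan(βl)

X_in ≈ 107 Ω (inductive)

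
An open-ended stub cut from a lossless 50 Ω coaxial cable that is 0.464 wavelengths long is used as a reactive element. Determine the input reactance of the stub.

X_in ≈ 217 Ω (inductive)

βl = 2π × 0.464 = 167°
tan(βl) = -0.23
For an open-ended stub, Z_in = −jZ_0·cot(βl) = −jZ_0/tan(βl)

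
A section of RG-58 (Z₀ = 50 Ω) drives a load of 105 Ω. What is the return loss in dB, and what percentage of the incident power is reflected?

Γ = (105 − 50)/(105 + 50) = 0.355
RL = −20·log₁₀(0.355) = 9 dB
P_refl/P_inc = |Γ|² = 0.126

RL ≈ 9 dB; 12.6% of incident power reflected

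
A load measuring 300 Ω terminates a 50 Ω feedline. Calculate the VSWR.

VSWR ≈ 6

Γ = (300 − 50)/(300 + 50) = 0.714
VSWR = (1 + 0.714)/(1 − 0.714)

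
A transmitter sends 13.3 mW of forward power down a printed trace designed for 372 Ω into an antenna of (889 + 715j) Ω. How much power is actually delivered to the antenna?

P_delivered ≈ 8.37 mW

|Γ| = |(517 + j715)/(1261 + j715)| = 0.609
|Γ|² = 0.37
P_refl = |Γ|²·P_inc = 4.93 mW, P_del = (1 − |Γ|²)·P_inc = 8.37 mW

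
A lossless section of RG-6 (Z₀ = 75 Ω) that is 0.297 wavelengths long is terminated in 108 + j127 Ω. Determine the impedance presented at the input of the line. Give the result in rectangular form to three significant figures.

Z_in ≈ 19.5 − j4.18 Ω

βl = 2π × 0.297 = 107°
tan(βl) = tan(107°) = -3.29
Z_in = Z_0·(Z_L + jZ_0·tanβl)/(Z_0 + jZ_L·tanβl)
     = 75·(108 − j120)/(492 − j355)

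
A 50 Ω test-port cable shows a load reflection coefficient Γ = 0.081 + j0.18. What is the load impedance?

Z_L = Z_0·(1 + Γ)/(1 − Γ) = 50·(1.08 + j0.18)/(0.919 − j0.18)

Z_L ≈ 54.8 + j20.5 Ω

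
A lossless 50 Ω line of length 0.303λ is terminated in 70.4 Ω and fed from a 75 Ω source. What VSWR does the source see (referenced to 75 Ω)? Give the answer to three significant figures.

VSWR ≈ 2.03

βl = 2π × 0.303 = 109°
tan(βl) = -2.89
Z_in = Z_0·(Z_L + jZ_0·tanβl)/(Z_0 + jZ_L·tanβl) = 37.5 + j8.08 Ω
Γ_s = (Z_in − Z_s)/(Z_in + Z_s) = (-37.5 + j8.08)/(112 + j8.08), |Γ_s| = 0.34
VSWR = (1 + |Γ_s|)/(1 − |Γ_s|)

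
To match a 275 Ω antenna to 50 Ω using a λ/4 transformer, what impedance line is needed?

Z_qwt = √(Z_0·R_L) = √(50 × 275) = √13750

Z_qwt ≈ 117 Ω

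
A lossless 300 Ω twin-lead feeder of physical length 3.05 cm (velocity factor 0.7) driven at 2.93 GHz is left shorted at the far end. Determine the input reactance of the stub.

λ = v/f = 0.7·c / 2.93 GHz = 0.0717 m
βl = 2π·l/λ = 2π × 0.426 = 153°
tan(βl) = -0.505
For a shorted stub, Z_in = jZ_0·tan(βl)

X_in ≈ -152 Ω (capacitive)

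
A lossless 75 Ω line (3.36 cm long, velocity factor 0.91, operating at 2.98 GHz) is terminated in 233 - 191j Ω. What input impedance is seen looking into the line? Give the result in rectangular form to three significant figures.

λ = v/f = 0.91·c / 2.98 GHz = 0.0916 m
βl = 2π·l/λ = 2π × 0.367 = 132°
tan(βl) = tan(132°) = -1.11
Z_in = Z_0·(Z_L + jZ_0·tanβl)/(Z_0 + jZ_L·tanβl)
     = 75·(233 − j274)/(-137 − j258)

Z_in ≈ 34.2 + j85.7 Ω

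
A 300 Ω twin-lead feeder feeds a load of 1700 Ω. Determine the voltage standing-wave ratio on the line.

For a purely resistive load, VSWR = R_L/Z_0 or Z_0/R_L (whichever > 1) = 1700/300

VSWR ≈ 5.67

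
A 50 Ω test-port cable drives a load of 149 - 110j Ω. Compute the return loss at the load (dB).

RL ≈ 3.73 dB

Γ = (99 − j110)/(199 − j110), |Γ| = 0.651
RL = −20·log₁₀|Γ| = −20·log₁₀(0.651)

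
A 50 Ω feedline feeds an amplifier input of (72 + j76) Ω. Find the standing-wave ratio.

VSWR ≈ 3.45

Γ = (Z_L − Z_0)/(Z_L + Z_0) = (22 + j76)/(122 + j76)
|Γ| = 79.1/144 = 0.55
VSWR = (1 + |Γ|)/(1 − |Γ|) = 1.55/0.45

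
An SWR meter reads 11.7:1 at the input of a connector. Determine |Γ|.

|Γ| = (S − 1)/(S + 1) = (11.7 − 1)/(11.7 + 1) = 10.7/12.7

|Γ| ≈ 0.843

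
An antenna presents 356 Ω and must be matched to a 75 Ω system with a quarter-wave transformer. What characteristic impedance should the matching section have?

Z_qwt = √(Z_0·R_L) = √(75 × 356) = √26700

Z_qwt ≈ 163 Ω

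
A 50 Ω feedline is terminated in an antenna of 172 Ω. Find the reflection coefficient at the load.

Γ = 0.55

Γ = (Z_L − Z_0)/(Z_L + Z_0) = (172 − 50)/(172 + 50) = 122/222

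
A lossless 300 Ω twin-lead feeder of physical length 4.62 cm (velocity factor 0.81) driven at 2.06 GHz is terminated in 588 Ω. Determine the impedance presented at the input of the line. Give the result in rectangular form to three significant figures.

Z_in ≈ 277 + j196 Ω

λ = v/f = 0.81·c / 2.06 GHz = 0.118 m
βl = 2π·l/λ = 2π × 0.392 = 141°
tan(βl) = tan(141°) = -0.81
Z_in = Z_0·(Z_L + jZ_0·tanβl)/(Z_0 + jZ_L·tanβl)
     = 300·(588 − j243)/(300 − j476)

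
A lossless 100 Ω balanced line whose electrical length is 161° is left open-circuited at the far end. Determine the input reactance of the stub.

X_in ≈ 290 Ω (inductive)

tan(βl) = -0.344
For an open-circuited stub, Z_in = −jZ_0·cot(βl) = −jZ_0/tan(βl)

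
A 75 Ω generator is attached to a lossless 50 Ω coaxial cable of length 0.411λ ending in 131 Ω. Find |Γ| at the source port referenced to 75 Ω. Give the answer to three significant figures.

βl = 2π × 0.411 = 148°
tan(βl) = -0.626
Z_in = Z_0·(Z_L + jZ_0·tanβl)/(Z_0 + jZ_L·tanβl) = 49.4 + j49.7 Ω
Γ_s = (Z_in − Z_s)/(Z_in + Z_s) = (-25.6 + j49.7)/(124 + j49.7), |Γ_s| = 0.417

|Γ| ≈ 0.417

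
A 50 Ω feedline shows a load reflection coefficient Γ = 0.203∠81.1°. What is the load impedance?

Z_L ≈ 49 + j20.5 Ω

Z_L = Z_0·(1 + Γ)/(1 − Γ) = 50·(1.03 + j0.201)/(0.969 − j0.201)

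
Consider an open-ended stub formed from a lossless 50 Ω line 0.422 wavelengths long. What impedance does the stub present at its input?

Z_in ≈ +j93.7 Ω

βl = 2π × 0.422 = 152°
tan(βl) = -0.534
For an open-ended stub, Z_in = −jZ_0·cot(βl) = −jZ_0/tan(βl)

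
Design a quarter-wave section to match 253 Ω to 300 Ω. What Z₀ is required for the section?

Z_qwt ≈ 275 Ω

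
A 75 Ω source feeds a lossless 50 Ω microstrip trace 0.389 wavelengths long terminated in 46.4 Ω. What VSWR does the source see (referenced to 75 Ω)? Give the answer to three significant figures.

βl = 2π × 0.389 = 140°
tan(βl) = -0.838
Z_in = Z_0·(Z_L + jZ_0·tanβl)/(Z_0 + jZ_L·tanβl) = 49.2 − j3.62 Ω
Γ_s = (Z_in − Z_s)/(Z_in + Z_s) = (-25.8 − j3.62)/(124 − j3.62), |Γ_s| = 0.21
VSWR = (1 + |Γ_s|)/(1 − |Γ_s|)

VSWR ≈ 1.53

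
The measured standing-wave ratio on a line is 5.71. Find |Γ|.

|Γ| = (S − 1)/(S + 1) = (5.71 − 1)/(5.71 + 1) = 4.71/6.71

|Γ| ≈ 0.702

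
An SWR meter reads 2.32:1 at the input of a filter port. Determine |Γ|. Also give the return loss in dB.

|Γ| = (S − 1)/(S + 1) = (2.32 − 1)/(2.32 + 1) = 1.32/3.32
RL = −20·log₁₀|Γ| = −20·log₁₀(0.398)

|Γ| ≈ 0.398; return loss ≈ 8.01 dB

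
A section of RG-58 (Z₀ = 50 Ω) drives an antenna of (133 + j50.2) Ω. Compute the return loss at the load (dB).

RL ≈ 5.83 dB

Γ = (83 + j50.2)/(183 + j50.2), |Γ| = 0.511
RL = −20·log₁₀|Γ| = −20·log₁₀(0.511)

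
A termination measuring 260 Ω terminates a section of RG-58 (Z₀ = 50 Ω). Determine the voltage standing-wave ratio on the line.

VSWR ≈ 5.2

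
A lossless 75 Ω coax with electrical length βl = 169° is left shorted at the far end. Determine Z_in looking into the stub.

tan(βl) = -0.194
For a shorted stub, Z_in = jZ_0·tan(βl)

Z_in ≈ −j14.6 Ω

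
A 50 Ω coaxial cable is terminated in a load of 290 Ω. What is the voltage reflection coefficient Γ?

Γ = 0.706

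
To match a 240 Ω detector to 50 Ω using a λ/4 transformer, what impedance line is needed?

Z_qwt ≈ 110 Ω

Z_qwt = √(Z_0·R_L) = √(50 × 240) = √12000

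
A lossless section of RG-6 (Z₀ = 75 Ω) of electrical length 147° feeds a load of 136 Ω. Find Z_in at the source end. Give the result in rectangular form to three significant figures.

tan(βl) = tan(147°) = -0.649
Z_in = Z_0·(Z_L + jZ_0·tanβl)/(Z_0 + jZ_L·tanβl)
     = 75·(136 − j48.7)/(75 − j88.3)

Z_in ≈ 81 + j46.7 Ω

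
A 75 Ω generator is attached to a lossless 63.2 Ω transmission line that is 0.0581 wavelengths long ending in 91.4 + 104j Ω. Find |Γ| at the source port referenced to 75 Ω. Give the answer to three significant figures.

|Γ| ≈ 0.519

βl = 2π × 0.0581 = 20.9°
tan(βl) = 0.382
Z_in = Z_0·(Z_L + jZ_0·tanβl)/(Z_0 + jZ_L·tanβl) = 236 − j6.68 Ω
Γ_s = (Z_in − Z_s)/(Z_in + Z_s) = (161 − j6.68)/(311 − j6.68), |Γ_s| = 0.519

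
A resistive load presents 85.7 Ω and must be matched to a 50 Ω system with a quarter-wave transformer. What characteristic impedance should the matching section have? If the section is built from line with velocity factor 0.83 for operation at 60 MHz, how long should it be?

Z_qwt ≈ 65.5 Ω; length ≈ 1.04 m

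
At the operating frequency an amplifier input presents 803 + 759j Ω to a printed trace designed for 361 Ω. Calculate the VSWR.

Γ = (Z_L − Z_0)/(Z_L + Z_0) = (442 + j759)/(1164 + j759)
|Γ| = 878/1390 = 0.632
VSWR = (1 + |Γ|)/(1 − |Γ|) = 1.63/0.368

VSWR ≈ 4.44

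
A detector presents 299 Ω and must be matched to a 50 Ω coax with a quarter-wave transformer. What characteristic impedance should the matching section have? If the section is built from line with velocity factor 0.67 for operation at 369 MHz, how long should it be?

Z_qwt ≈ 122 Ω; length ≈ 13.6 cm

Z_qwt = √(Z_0·R_L) = √(50 × 299) = √14950
λ = 0.67·c/f = 0.545 m, so l = λ/4 = 0.136 m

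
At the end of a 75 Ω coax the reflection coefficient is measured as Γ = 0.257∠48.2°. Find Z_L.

Z_L = Z_0·(1 + Γ)/(1 − Γ) = 75·(1.17 + j0.192)/(0.829 − j0.192)

Z_L ≈ 96.8 + j39.7 Ω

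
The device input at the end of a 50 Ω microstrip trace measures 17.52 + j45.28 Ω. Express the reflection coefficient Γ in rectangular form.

Γ ≈ -0.0216 + j0.685

Γ = (Z_L − Z_0)/(Z_L + Z_0) = (-32.48 + j45.28)/(67.52 + j45.28)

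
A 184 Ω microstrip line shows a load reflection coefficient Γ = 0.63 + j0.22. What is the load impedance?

Z_L ≈ 551 + j437 Ω

Z_L = Z_0·(1 + Γ)/(1 − Γ) = 184·(1.63 + j0.22)/(0.37 − j0.22)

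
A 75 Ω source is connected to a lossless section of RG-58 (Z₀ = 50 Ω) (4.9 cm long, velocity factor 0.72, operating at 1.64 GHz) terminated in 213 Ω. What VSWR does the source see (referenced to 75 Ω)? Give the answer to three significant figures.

VSWR ≈ 4.72

λ = v/f = 0.72·c / 1.64 GHz = 0.132 m
βl = 2π·l/λ = 2π × 0.372 = 134°
tan(βl) = -1.04
Z_in = Z_0·(Z_L + jZ_0·tanβl)/(Z_0 + jZ_L·tanβl) = 21.5 + j43.3 Ω
Γ_s = (Z_in − Z_s)/(Z_in + Z_s) = (-53.5 + j43.3)/(96.5 + j43.3), |Γ_s| = 0.65
VSWR = (1 + |Γ_s|)/(1 − |Γ_s|)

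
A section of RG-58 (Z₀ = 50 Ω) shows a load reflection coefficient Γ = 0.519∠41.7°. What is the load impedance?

Z_L = Z_0·(1 + Γ)/(1 − Γ) = 50·(1.39 + j0.345)/(0.612 − j0.345)

Z_L ≈ 73.9 + j69.8 Ω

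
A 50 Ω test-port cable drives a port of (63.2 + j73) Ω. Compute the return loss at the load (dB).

Γ = (13.2 + j73)/(113.2 + j73), |Γ| = 0.551
RL = −20·log₁₀|Γ| = −20·log₁₀(0.551)

RL ≈ 5.18 dB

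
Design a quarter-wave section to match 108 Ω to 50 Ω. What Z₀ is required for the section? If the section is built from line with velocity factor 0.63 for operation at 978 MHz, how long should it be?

Z_qwt ≈ 73.5 Ω; length ≈ 4.83 cm

Z_qwt = √(Z_0·R_L) = √(50 × 108) = √5400
λ = 0.63·c/f = 0.193 m, so l = λ/4 = 0.0483 m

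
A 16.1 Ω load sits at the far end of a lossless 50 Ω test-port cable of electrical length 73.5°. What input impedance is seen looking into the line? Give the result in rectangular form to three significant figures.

Z_in ≈ 91.5 + j69.3 Ω

tan(βl) = tan(73.5°) = 3.38
Z_in = Z_0·(Z_L + jZ_0·tanβl)/(Z_0 + jZ_L·tanβl)
     = 50·(16.1 + j169)/(50 + j54.4)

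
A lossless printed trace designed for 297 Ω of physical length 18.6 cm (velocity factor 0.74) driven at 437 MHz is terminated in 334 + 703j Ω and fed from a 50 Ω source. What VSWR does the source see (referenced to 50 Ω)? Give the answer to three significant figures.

VSWR ≈ 7.49

λ = v/f = 0.74·c / 437 MHz = 0.508 m
βl = 2π·l/λ = 2π × 0.366 = 132°
tan(βl) = -1.12
Z_in = Z_0·(Z_L + jZ_0·tanβl)/(Z_0 + jZ_L·tanβl) = 50.5 + j119 Ω
Γ_s = (Z_in − Z_s)/(Z_in + Z_s) = (0.513 + j119)/(101 + j119), |Γ_s| = 0.764
VSWR = (1 + |Γ_s|)/(1 − |Γ_s|)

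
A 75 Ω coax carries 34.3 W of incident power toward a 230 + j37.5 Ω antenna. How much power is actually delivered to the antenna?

P_delivered ≈ 25.1 W

|Γ| = |(155 + j37.5)/(305 + j37.5)| = 0.519
|Γ|² = 0.269
P_refl = |Γ|²·P_inc = 9.24 W, P_del = (1 − |Γ|²)·P_inc = 25.1 W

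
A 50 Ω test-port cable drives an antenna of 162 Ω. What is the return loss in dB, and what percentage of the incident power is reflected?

Γ = (162 − 50)/(162 + 50) = 0.528
RL = −20·log₁₀(0.528) = 5.54 dB
P_refl/P_inc = |Γ|² = 0.279

RL ≈ 5.54 dB; 27.9% of incident power reflected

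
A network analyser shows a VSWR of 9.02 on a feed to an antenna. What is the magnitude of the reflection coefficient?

|Γ| ≈ 0.8

|Γ| = (S − 1)/(S + 1) = (9.02 − 1)/(9.02 + 1) = 8.02/10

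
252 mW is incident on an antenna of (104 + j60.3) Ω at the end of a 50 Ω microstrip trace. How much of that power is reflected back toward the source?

P_reflected ≈ 60.4 mW

|Γ| = |(54 + j60.3)/(154 + j60.3)| = 0.489
|Γ|² = 0.24
P_refl = |Γ|²·P_inc = 60.4 mW, P_del = (1 − |Γ|²)·P_inc = 192 mW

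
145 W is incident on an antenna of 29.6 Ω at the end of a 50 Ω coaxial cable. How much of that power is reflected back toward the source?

P_reflected ≈ 9.52 W

Γ = (29.6 − 50)/(29.6 + 50) = -0.256
|Γ|² = 0.0657
P_refl = |Γ|²·P_inc = 9.52 W, P_del = (1 − |Γ|²)·P_inc = 135 W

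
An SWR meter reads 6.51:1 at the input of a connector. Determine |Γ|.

|Γ| ≈ 0.734

|Γ| = (S − 1)/(S + 1) = (6.51 − 1)/(6.51 + 1) = 5.51/7.51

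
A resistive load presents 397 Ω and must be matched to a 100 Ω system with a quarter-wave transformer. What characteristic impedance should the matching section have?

Z_qwt ≈ 199 Ω

Z_qwt = √(Z_0·R_L) = √(100 × 397) = √39700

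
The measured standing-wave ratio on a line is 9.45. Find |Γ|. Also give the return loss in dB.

|Γ| ≈ 0.809; return loss ≈ 1.85 dB

|Γ| = (S − 1)/(S + 1) = (9.45 − 1)/(9.45 + 1) = 8.45/10.4
RL = −20·log₁₀|Γ| = −20·log₁₀(0.809)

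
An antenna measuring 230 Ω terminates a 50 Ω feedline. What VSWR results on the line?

VSWR ≈ 4.6

Γ = (230 − 50)/(230 + 50) = 0.643
VSWR = (1 + 0.643)/(1 − 0.643)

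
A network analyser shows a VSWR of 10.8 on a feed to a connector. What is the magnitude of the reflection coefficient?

|Γ| ≈ 0.831

|Γ| = (S − 1)/(S + 1) = (10.8 − 1)/(10.8 + 1) = 9.8/11.8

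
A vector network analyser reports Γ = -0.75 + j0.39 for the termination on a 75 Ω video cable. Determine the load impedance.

Z_L ≈ 6.66 + j18.2 Ω

Z_L = Z_0·(1 + Γ)/(1 − Γ) = 75·(0.25 + j0.39)/(1.75 − j0.39)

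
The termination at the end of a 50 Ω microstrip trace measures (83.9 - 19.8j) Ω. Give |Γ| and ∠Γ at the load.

Γ ≈ 0.29 ∠ -21.9°

Γ = (Z_L − Z_0)/(Z_L + Z_0) = (33.9 − j19.8)/(133.9 − j19.8)
|Γ| = 39.3/135 = 0.29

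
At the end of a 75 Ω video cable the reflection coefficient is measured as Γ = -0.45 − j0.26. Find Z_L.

Z_L = Z_0·(1 + Γ)/(1 − Γ) = 75·(0.55 − j0.26)/(1.45 + j0.26)

Z_L ≈ 25.2 − j18 Ω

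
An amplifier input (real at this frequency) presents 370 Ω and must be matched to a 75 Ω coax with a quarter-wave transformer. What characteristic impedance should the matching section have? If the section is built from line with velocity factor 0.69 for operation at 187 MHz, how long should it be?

Z_qwt = √(Z_0·R_L) = √(75 × 370) = √27750
λ = 0.69·c/f = 1.11 m, so l = λ/4 = 0.277 m

Z_qwt ≈ 167 Ω; length ≈ 27.7 cm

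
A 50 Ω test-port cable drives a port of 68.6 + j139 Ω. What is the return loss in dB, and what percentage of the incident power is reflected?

RL ≈ 2.3 dB; 58.9% of incident power reflected

Γ = (18.6 + j139)/(118.6 + j139), |Γ| = 0.768
RL = −20·log₁₀(0.768) = 2.3 dB
P_refl/P_inc = |Γ|² = 0.589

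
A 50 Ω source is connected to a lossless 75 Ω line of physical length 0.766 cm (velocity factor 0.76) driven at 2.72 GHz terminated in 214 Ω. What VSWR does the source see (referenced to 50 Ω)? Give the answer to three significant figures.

λ = v/f = 0.76·c / 2.72 GHz = 0.0838 m
βl = 2π·l/λ = 2π × 0.0914 = 32.9°
tan(βl) = 0.647
Z_in = Z_0·(Z_L + jZ_0·tanβl)/(Z_0 + jZ_L·tanβl) = 68.9 − j78.6 Ω
Γ_s = (Z_in − Z_s)/(Z_in + Z_s) = (18.9 − j78.6)/(119 − j78.6), |Γ_s| = 0.567
VSWR = (1 + |Γ_s|)/(1 − |Γ_s|)

VSWR ≈ 3.62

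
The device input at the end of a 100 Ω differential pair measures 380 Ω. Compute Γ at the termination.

Γ = (Z_L − Z_0)/(Z_L + Z_0) = (380 − 100)/(380 + 100) = 280/480

Γ = 0.583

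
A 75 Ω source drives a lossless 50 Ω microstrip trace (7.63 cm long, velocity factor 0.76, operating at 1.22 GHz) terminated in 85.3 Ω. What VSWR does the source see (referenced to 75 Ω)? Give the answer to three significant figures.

λ = v/f = 0.76·c / 1.22 GHz = 0.187 m
βl = 2π·l/λ = 2π × 0.408 = 147°
tan(βl) = -0.65
Z_in = Z_0·(Z_L + jZ_0·tanβl)/(Z_0 + jZ_L·tanβl) = 54.4 + j27.8 Ω
Γ_s = (Z_in − Z_s)/(Z_in + Z_s) = (-20.6 + j27.8)/(129 + j27.8), |Γ_s| = 0.262
VSWR = (1 + |Γ_s|)/(1 − |Γ_s|)

VSWR ≈ 1.71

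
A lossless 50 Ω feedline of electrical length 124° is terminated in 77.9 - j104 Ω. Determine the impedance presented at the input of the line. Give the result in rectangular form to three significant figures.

Z_in ≈ 25.7 + j56.9 Ω

tan(βl) = tan(124°) = -1.48
Z_in = Z_0·(Z_L + jZ_0·tanβl)/(Z_0 + jZ_L·tanβl)
     = 50·(77.9 − j178)/(-104 − j115)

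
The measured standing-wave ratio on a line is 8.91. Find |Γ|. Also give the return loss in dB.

|Γ| = (S − 1)/(S + 1) = (8.91 − 1)/(8.91 + 1) = 7.91/9.91
RL = −20·log₁₀|Γ| = −20·log₁₀(0.798)

|Γ| ≈ 0.798; return loss ≈ 1.96 dB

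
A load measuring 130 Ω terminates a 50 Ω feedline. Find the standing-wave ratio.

VSWR ≈ 2.6

Γ = (130 − 50)/(130 + 50) = 0.444
VSWR = (1 + 0.444)/(1 − 0.444)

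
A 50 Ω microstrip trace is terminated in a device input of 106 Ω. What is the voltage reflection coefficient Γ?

Γ = 0.359

Γ = (Z_L − Z_0)/(Z_L + Z_0) = (106 − 50)/(106 + 50) = 56/156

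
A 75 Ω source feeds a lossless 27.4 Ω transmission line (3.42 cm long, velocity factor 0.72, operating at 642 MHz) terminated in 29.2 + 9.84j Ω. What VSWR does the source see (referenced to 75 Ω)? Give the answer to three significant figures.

VSWR ≈ 1.93

λ = v/f = 0.72·c / 642 MHz = 0.336 m
βl = 2π·l/λ = 2π × 0.102 = 36.6°
tan(βl) = 0.743
Z_in = Z_0·(Z_L + jZ_0·tanβl)/(Z_0 + jZ_L·tanβl) = 38.9 − j0.833 Ω
Γ_s = (Z_in − Z_s)/(Z_in + Z_s) = (-36.1 − j0.833)/(114 − j0.833), |Γ_s| = 0.317
VSWR = (1 + |Γ_s|)/(1 − |Γ_s|)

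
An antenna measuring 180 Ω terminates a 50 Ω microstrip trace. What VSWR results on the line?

For a purely resistive load, VSWR = R_L/Z_0 or Z_0/R_L (whichever > 1) = 180/50

VSWR ≈ 3.6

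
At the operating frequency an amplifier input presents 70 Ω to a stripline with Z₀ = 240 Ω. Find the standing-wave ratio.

VSWR ≈ 3.43

Γ = (70 − 240)/(70 + 240) = -0.548
VSWR = (1 + 0.548)/(1 − 0.548)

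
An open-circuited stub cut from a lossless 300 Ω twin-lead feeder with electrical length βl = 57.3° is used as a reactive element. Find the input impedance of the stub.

tan(βl) = 1.56
For an open-circuited stub, Z_in = −jZ_0·cot(βl) = −jZ_0/tan(βl)

Z_in ≈ −j193 Ω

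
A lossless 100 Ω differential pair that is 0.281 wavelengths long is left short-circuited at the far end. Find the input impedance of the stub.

βl = 2π × 0.281 = 101°
tan(βl) = -5.07
For a short-circuited stub, Z_in = jZ_0·tan(βl)

Z_in ≈ −j507 Ω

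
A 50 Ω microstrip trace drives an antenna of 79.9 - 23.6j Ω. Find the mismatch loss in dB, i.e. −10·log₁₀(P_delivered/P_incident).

mismatch loss ≈ 0.377 dB

Γ = (29.9 − j23.6)/(129.9 − j23.6), |Γ| = 0.289
|Γ|² = 0.0832, so P_del/P_inc = 1 − |Γ|² = 0.917
ML = −10·log₁₀(1 − |Γ|²)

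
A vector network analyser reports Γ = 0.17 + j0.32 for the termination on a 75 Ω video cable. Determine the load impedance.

Z_L = Z_0·(1 + Γ)/(1 − Γ) = 75·(1.17 + j0.32)/(0.83 − j0.32)

Z_L ≈ 82.3 + j60.7 Ω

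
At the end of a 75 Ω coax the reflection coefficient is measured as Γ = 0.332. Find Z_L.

Z_L ≈ 150 Ω

Z_L = Z_0·(1 + Γ)/(1 − Γ) = 75·(1.33)/(0.668)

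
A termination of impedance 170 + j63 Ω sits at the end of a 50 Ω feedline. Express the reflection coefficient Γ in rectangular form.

Γ ≈ 0.58 + j0.12

Γ = (Z_L − Z_0)/(Z_L + Z_0) = (120 + j63)/(220 + j63)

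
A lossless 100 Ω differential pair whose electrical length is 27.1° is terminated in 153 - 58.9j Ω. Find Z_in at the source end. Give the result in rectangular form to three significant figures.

Z_in ≈ 83.7 − j56.3 Ω

tan(βl) = tan(27.1°) = 0.512
Z_in = Z_0·(Z_L + jZ_0·tanβl)/(Z_0 + jZ_L·tanβl)
     = 100·(153 − j7.73)/(130 + j78.3)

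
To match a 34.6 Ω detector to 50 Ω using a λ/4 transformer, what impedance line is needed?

Z_qwt ≈ 41.6 Ω

Z_qwt = √(Z_0·R_L) = √(50 × 34.6) = √1730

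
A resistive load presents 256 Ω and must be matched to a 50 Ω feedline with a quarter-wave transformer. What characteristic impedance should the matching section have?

Z_qwt ≈ 113 Ω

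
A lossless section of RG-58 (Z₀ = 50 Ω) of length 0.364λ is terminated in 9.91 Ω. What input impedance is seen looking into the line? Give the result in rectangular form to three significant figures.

Z_in ≈ 21.9 − j52.5 Ω

βl = 2π × 0.364 = 131°
tan(βl) = tan(131°) = -1.15
Z_in = Z_0·(Z_L + jZ_0·tanβl)/(Z_0 + jZ_L·tanβl)
     = 50·(9.91 − j57.4)/(50 − j11.4)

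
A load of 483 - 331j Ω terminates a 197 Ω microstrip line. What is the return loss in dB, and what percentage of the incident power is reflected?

RL ≈ 4.76 dB; 33.5% of incident power reflected

Γ = (286 − j331)/(680 − j331), |Γ| = 0.578
RL = −20·log₁₀(0.578) = 4.76 dB
P_refl/P_inc = |Γ|² = 0.335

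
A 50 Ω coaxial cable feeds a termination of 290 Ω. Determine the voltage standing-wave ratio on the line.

VSWR ≈ 5.8

Γ = (290 − 50)/(290 + 50) = 0.706
VSWR = (1 + 0.706)/(1 − 0.706)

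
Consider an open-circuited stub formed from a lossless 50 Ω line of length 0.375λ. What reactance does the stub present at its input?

βl = 2π × 0.375 = 135°
tan(βl) = -1
For an open-circuited stub, Z_in = −jZ_0·cot(βl) = −jZ_0/tan(βl)

X_in ≈ 50 Ω (inductive)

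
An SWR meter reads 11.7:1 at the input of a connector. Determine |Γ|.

|Γ| ≈ 0.843

|Γ| = (S − 1)/(S + 1) = (11.7 − 1)/(11.7 + 1) = 10.7/12.7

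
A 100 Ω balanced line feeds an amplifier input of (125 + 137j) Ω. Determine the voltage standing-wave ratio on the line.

Γ = (Z_L − Z_0)/(Z_L + Z_0) = (25 + j137)/(225 + j137)
|Γ| = 139/263 = 0.529
VSWR = (1 + |Γ|)/(1 − |Γ|) = 1.53/0.471

VSWR ≈ 3.24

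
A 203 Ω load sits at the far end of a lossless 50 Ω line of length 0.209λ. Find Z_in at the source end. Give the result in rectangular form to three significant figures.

βl = 2π × 0.209 = 75.2°
tan(βl) = tan(75.2°) = 3.8
Z_in = Z_0·(Z_L + jZ_0·tanβl)/(Z_0 + jZ_L·tanβl)
     = 50·(203 + j190)/(50 + j771)

Z_in ≈ 13.1 − j12.3 Ω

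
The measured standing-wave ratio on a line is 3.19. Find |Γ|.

|Γ| ≈ 0.523

|Γ| = (S − 1)/(S + 1) = (3.19 − 1)/(3.19 + 1) = 2.19/4.19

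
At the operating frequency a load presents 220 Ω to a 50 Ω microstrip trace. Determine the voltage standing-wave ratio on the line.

VSWR ≈ 4.4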